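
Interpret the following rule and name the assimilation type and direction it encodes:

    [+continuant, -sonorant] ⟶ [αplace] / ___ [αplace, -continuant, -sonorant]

regressive place assimilation

The rule copies the place features (abbreviated [place]) from the environment onto the target, so the assimilating feature is place.
The conditioning segment sits to the right of the focus bar, meaning the trigger follows the segment that changes — regressive assimilation.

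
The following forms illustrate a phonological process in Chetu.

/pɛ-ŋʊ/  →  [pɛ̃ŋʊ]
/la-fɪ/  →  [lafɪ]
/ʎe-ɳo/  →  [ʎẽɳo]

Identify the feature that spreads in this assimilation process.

nasality

The vowel /ɛ/ surfaces as nasalised [ɛ̃] next to the following nasal /ŋ/ — it has acquired the [+nasal] feature of its neighbour.
Likewise in the remaining data: /e/ → [ẽ] before /ɳ/ — each time a vowel is nasalised next to a following nasal.
No change occurs in [lafɪ] because the vowel at the boundary is adjacent to an oral consonant, not a nasal (/a/ next to /f/).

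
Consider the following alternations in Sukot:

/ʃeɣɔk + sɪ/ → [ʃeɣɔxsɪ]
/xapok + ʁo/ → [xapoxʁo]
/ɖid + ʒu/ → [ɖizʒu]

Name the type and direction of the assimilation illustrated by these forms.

regressive manner assimilation

Comparing underlying and surface forms, /k/ → [x] is the alternation; the neighbouring /s/ is constant.
/k/ is a stop while /s/ is a fricative; the output [x] is a fricative, matching the trigger — so the feature that spreads is manner.
Place and voice are unchanged, so the assimilation is partial, not total.
Checking the remaining alternations: /k/ → [x] before /ʁ/ (stop → fricative, matching a fricative); /d/ → [z] before /ʒ/ (stop → fricative, matching a fricative) — only manner changes, and always toward the following segment.
The trigger is the following segment, so the direction is regressive (anticipatory).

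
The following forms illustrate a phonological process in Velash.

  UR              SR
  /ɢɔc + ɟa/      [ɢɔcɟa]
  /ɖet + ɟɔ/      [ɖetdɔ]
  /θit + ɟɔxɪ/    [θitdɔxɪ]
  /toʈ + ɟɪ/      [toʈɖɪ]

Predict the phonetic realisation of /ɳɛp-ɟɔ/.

The data show progressive place assimilation: /ɟ/ → [d] after /t/; /ɟ/ → [ɖ] after /ʈ/. In each pair only place changes, matching the preceding consonant, while manner and voice stay constant.
No alternation appears in [ɢɔcɟa]: there the adjacent consonants already agree in place (/ɟ/ and /c/ are both palatal), so this form is consistent with the same rule.
The rule targets /ɟ/ (voiced palatal stop), which sits after the trigger /p/ (bilabial).
The voiced bilabial stop is [b], so /ɟ/ → [b].

[ɳɛpbɔ]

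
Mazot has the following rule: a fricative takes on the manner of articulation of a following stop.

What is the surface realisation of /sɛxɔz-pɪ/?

[sɛxɔdpɪ]

The rule targets /z/ (voiced alveolar fricative), which sits before the trigger /p/ (stop).
Changing only its manner to stop gives [d] — the voiced alveolar stop.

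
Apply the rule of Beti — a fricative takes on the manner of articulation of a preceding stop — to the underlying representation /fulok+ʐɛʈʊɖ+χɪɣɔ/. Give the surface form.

[fulokɖɛʈʊɖqɪɣɔ]

The rule targets /ʐ/ (voiced retroflex fricative), which sits after the trigger /k/ (stop).
The voiced retroflex stop is [ɖ], so /ʐ/ → [ɖ].
At the second juncture, /χ/ likewise becomes [q] adjacent to /ɖ/.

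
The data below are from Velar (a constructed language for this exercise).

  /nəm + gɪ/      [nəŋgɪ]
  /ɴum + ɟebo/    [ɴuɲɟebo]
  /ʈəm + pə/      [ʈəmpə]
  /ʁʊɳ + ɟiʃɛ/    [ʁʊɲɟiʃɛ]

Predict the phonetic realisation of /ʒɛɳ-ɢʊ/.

[ʒɛɴɢʊ]

The data show regressive place assimilation: /m/ → [ŋ] before /g/; /m/ → [ɲ] before /ɟ/; /ɳ/ → [ɲ] before /ɟ/. In each pair only place changes, matching the following consonant, while manner and voice stay constant.
Nothing changes in [ʈəmpə]: there the adjacent consonants already agree in place (/m/ and /p/ are both bilabial), so this form is consistent with the same rule.
The rule targets /ɳ/ (voiced retroflex nasal), which sits before the trigger /ɢ/ (uvular).
A voiced uvular nasal is [ɴ], so the surface segment is [ɴ].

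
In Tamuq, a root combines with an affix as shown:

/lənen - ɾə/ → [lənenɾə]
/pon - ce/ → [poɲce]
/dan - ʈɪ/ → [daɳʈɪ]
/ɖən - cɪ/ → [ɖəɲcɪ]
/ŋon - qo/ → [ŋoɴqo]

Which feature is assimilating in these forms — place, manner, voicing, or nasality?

The segment that alternates is /n/, which surfaces as [ɲ] when adjacent to /c/.
/n/ is alveolar while /c/ is palatal; the output [ɲ] is palatal, matching the trigger — so the feature that spreads is place.
The same holds elsewhere in the data: /n/ → [ɳ] before /ʈ/ (alveolar → retroflex, matching retroflex); /n/ → [ɴ] before /q/ (alveolar → uvular, matching uvular) — only place changes, and always toward the following segment.
Nothing changes in [lənenɾə]: there the adjacent consonants already agree in place (/n/ and /ɾ/ are both alveolar), so this form is consistent with the same rule.

place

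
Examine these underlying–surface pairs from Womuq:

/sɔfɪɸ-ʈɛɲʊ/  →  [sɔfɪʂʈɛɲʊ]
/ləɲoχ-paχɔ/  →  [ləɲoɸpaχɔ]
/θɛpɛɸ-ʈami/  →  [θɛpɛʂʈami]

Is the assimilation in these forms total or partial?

The segment that alternates is /ɸ/, which surfaces as [ʂ] when adjacent to /ʈ/.
/ɸ/ is bilabial while /ʈ/ is retroflex; the output [ʂ] is retroflex, matching the trigger — so the feature that spreads is place.
Manner and voice are unchanged, so the assimilation is partial, not total.
Checking the remaining alternation: /χ/ → [ɸ] before /p/ (uvular → bilabial, matching bilabial) — only place changes, and always toward the following segment.

partial assimilation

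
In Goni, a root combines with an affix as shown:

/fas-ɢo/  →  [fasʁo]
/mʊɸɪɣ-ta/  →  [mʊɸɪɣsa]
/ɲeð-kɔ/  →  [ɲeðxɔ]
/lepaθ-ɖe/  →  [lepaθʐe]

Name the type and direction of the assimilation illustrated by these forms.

Comparing underlying and surface forms, /ɢ/ → [ʁ] is the alternation; the neighbouring /s/ is constant.
/ɢ/ is a stop while /s/ is a fricative; the output [ʁ] is a fricative, matching the trigger — so the feature that spreads is manner.
Place and voice are unchanged, so the assimilation is partial, not total.
Checking the remaining alternations: /t/ → [s] after /ɣ/ (stop → fricative, matching a fricative); /k/ → [x] after /ð/ (stop → fricative, matching a fricative); /ɖ/ → [ʐ] after /θ/ (stop → fricative, matching a fricative) — only manner changes, and always toward the preceding segment.
The trigger is the preceding segment, so the direction is progressive (perseverative).

progressive manner assimilation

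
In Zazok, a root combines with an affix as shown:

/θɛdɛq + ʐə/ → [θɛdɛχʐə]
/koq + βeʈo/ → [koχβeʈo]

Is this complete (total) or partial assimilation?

partial assimilation

Comparing underlying and surface forms, /q/ → [χ] is the alternation; the neighbouring /ʐ/ is constant.
/q/ is a stop while /ʐ/ is a fricative; the output [χ] is a fricative, matching the trigger — so the feature that spreads is manner.
Place and voice are unchanged, so the assimilation is partial, not total.
The other alternating form patterns the same way: /q/ → [χ] before /β/ (stop → fricative, matching a fricative) — only manner changes, and always toward the following segment.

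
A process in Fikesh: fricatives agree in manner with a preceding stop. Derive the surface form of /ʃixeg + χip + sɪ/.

[ʃixegqiptɪ]

The rule targets /χ/ (voiceless uvular fricative), which sits after the trigger /g/ (stop).
Changing only its manner to stop gives [q] — the voiceless uvular stop.
The same rule applies at the second boundary: /s/ → [t] next to /p/.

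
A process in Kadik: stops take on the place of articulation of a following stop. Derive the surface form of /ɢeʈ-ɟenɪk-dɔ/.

/ʈ/ is a voiceless retroflex stop. The following trigger /ɟ/ is palatal, so /ʈ/ must become palatal as well.
The voiceless palatal stop is [c], so /ʈ/ → [c].
The same rule applies at the second boundary: /k/ → [t] next to /d/.

[ɢecɟenɪtdɔ]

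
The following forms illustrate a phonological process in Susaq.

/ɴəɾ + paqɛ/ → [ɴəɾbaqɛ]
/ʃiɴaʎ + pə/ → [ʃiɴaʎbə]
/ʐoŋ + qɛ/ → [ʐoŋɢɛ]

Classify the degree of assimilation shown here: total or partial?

partial assimilation

Comparing underlying and surface forms, /p/ → [b] is the alternation; the neighbouring /ɾ/ is constant.
/p/ is voiceless while /ɾ/ is voiced; the output [b] is voiced, matching the trigger — so the feature that spreads is voicing.
Place and manner are unchanged, so the assimilation is partial, not total.
The other alternating forms pattern the same way: /p/ → [b] after /ʎ/ (voiceless → voiced, matching voiced); /q/ → [ɢ] after /ŋ/ (voiceless → voiced, matching voiced) — only voicing changes, and always toward the preceding segment.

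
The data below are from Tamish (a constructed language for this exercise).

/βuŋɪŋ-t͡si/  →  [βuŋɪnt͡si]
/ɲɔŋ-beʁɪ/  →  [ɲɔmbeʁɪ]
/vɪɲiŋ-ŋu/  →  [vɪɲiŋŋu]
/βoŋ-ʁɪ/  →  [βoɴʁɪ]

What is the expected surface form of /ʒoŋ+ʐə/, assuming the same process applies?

The data show regressive place assimilation: /ŋ/ → [n] before /t͡s/; /ŋ/ → [m] before /b/; /ŋ/ → [ɴ] before /ʁ/. In each pair only place changes, matching the following consonant, while manner and voice stay constant.
Nothing changes in [vɪɲiŋŋu]: there the adjacent consonants already agree in place (/ŋ/ and /ŋ/ are both velar), so this form is consistent with the same rule.
The rule targets /ŋ/ (voiced velar nasal), which sits before the trigger /ʐ/ (retroflex).
Changing only its place to retroflex gives [ɳ] — the voiced retroflex nasal.

[ʒoɳʐə]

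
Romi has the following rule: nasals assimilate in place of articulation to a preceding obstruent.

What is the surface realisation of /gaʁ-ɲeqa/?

[gaʁɴeqa]

The rule targets /ɲ/ (voiced palatal nasal), which sits after the trigger /ʁ/ (uvular).
The voiced uvular nasal is [ɴ], so /ɲ/ → [ɴ].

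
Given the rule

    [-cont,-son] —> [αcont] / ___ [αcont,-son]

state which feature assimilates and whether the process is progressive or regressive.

regressive manner assimilation

The shared variable α links the value of [cont] on the target to that of the neighbouring obstruent. [cont] distinguishes stops from fricatives — a manner-of-articulation feature — so this is manner assimilation.
Since the environment is written after the underscore, the trigger follows the target; the direction is regressive.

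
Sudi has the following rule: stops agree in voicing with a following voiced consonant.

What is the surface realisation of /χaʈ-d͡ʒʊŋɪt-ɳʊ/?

[χaɖd͡ʒʊŋɪdɳʊ]

/ʈ/ is a voiceless retroflex stop. The following trigger /d͡ʒ/ is voiced, so /ʈ/ must become voiced as well.
The voiced retroflex stop is [ɖ], so /ʈ/ → [ɖ].
At the second juncture, /t/ likewise becomes [d] adjacent to /ɳ/.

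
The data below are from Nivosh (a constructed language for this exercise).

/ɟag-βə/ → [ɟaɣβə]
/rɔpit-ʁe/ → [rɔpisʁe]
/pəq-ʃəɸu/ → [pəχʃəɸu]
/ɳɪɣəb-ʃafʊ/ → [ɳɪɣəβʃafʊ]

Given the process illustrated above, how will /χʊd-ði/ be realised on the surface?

[χʊzði]

The data show regressive manner assimilation: /g/ → [ɣ] before /β/; /t/ → [s] before /ʁ/; /q/ → [χ] before /ʃ/; /b/ → [β] before /ʃ/. In each pair only manner changes, matching the following consonant, while place and voice stay constant.
/d/ is a voiced alveolar stop. The following trigger /ð/ is a fricative, so /d/ must become a fricative as well.
The voiced alveolar fricative is [z], so /d/ → [z].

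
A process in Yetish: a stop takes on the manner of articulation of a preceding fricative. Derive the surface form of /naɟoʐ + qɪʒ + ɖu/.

[naɟoʐχɪʒʐu]

The rule targets /q/ (voiceless uvular stop), which sits after the trigger /ʐ/ (fricative).
Changing only its manner to fricative gives [χ] — the voiceless uvular fricative.
At the second juncture, /ɖ/ likewise becomes [ʐ] adjacent to /ʒ/.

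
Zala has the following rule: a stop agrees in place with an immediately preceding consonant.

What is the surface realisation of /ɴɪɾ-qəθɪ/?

[ɴɪɾtəθɪ]

/q/ is a voiceless uvular stop. The preceding trigger /ɾ/ is alveolar, so /q/ must become alveolar as well.
Changing only its place to alveolar gives [t] — the voiceless alveolar stop.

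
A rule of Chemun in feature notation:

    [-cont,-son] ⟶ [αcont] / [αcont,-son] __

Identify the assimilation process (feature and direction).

progressive manner assimilation

The shared variable α links the value of [cont] on the target to that of the neighbouring obstruent. [cont] distinguishes stops from fricatives — a manner-of-articulation feature — so this is manner assimilation.
Since the environment is written before the underscore, the trigger precedes the target; the direction is progressive.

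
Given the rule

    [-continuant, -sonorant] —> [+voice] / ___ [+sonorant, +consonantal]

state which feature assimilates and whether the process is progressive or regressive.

regressive voicing assimilation

The structural change is [+voice], and the conditioning segment [+sonorant, +consonantal] (a sonorant consonant) is itself voiced, so the target comes to share the voicing of its neighbour — voicing assimilation.
The conditioning segment sits to the right of the focus bar, meaning the trigger follows the segment that changes — regressive assimilation.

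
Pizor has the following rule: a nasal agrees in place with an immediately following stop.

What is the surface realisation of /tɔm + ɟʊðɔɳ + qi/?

[tɔɲɟʊðɔɴqi]

/m/ is a voiced bilabial nasal. The following trigger /ɟ/ is palatal, so /m/ must become palatal as well.
Changing only its place to palatal gives [ɲ] — the voiced palatal nasal.
At the second juncture, /ɳ/ likewise becomes [ɴ] adjacent to /q/.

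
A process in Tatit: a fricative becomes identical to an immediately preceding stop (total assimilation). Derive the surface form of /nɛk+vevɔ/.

/v/ is the segment targeted by the rule; it sits immediately after /k/, so it assimilates completely and surfaces as [k].

[nɛkkevɔ]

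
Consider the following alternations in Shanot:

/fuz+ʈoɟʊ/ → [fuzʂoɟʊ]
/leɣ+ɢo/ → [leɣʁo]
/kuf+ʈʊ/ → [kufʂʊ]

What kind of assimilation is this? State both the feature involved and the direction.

progressive manner assimilation

Underlying /ʈ/ is realised as [ʂ] next to /z/; /z/ itself does not change.
The change stop → fricative matches the manner of the preceding /z/, identifying this as manner assimilation.
Place and voice are unchanged, so the assimilation is partial, not total.
The same holds elsewhere in the data: /ɢ/ → [ʁ] after /ɣ/ (stop → fricative, matching a fricative); /ʈ/ → [ʂ] after /f/ (stop → fricative, matching a fricative) — only manner changes, and always toward the preceding segment.
The trigger is the preceding segment, so the direction is progressive (perseverative).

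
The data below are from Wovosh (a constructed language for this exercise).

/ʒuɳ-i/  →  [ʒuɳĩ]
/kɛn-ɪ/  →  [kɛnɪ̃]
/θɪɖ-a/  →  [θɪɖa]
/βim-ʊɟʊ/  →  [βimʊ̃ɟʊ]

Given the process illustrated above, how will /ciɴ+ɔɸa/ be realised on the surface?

[ciɴɔ̃ɸa]

The data show progressive nasality assimilation (vowel nasalisation): /i/ → [ĩ] after /ɳ/; /ɪ/ → [ɪ̃] after /n/; /ʊ/ → [ʊ̃] after /m/ — a vowel is nasalised by an immediately preceding nasal consonant.
No change occurs in [θɪɖa] because the vowel at the boundary is adjacent to an oral consonant, not a nasal (/a/ next to /ɖ/).
/ɔ/ sits next to the nasal /ɴ/ and is therefore nasalised to [ɔ̃].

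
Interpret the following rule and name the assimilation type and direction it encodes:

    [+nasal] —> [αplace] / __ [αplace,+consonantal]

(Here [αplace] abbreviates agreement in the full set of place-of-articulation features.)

regressive place assimilation

The shared variable α links the value of the place features (abbreviated [place]) on the target to the same value on the neighbouring segment, so place is the feature that assimilates.
The conditioning segment sits to the right of the focus bar, meaning the trigger follows the segment that changes — regressive assimilation.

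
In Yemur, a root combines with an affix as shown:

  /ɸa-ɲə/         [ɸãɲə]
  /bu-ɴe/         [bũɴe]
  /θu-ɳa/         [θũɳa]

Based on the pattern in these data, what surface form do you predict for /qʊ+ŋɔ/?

The data show regressive nasality assimilation (vowel nasalisation): /a/ → [ã] before /ɲ/; /u/ → [ũ] before /ɴ/; /u/ → [ũ] before /ɳ/ — a vowel is nasalised by an immediately following nasal consonant.
The vowel /ʊ/ is adjacent to the following nasal /ŋ/, so it acquires [+nasal] and surfaces as [ʊ̃].

[qʊ̃ŋɔ]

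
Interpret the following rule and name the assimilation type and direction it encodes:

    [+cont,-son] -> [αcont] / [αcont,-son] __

progressive manner assimilation

The shared variable α links the value of [cont] on the target to that of the neighbouring obstruent. [cont] distinguishes stops from fricatives — a manner-of-articulation feature — so this is manner assimilation.
Since the environment is written before the underscore, the trigger precedes the target; the direction is progressive.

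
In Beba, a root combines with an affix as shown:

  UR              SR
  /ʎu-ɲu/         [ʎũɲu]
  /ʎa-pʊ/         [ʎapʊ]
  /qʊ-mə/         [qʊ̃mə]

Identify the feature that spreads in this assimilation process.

nasality

The vowel /u/ surfaces as nasalised [ũ] next to the following nasal /ɲ/ — it has acquired the [+nasal] feature of its neighbour.
The other form shows the same pattern: /ʊ/ → [ʊ̃] before /m/ — each time a vowel is nasalised next to a following nasal.
No change occurs in [ʎapʊ] because the vowel at the boundary is adjacent to an oral consonant, not a nasal (/a/ next to /p/).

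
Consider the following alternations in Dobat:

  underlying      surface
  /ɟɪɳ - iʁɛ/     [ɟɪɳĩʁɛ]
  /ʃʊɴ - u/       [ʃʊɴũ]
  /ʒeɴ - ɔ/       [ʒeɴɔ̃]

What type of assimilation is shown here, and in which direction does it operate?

progressive nasality assimilation (vowel nasalisation)

The vowel /i/ surfaces as nasalised [ĩ] next to the preceding nasal /ɳ/ — it has acquired the [+nasal] feature of its neighbour.
Likewise in the remaining data: /u/ → [ũ] after /ɴ/; /ɔ/ → [ɔ̃] after /ɴ/ — each time a vowel is nasalised next to a preceding nasal.
Because the conditioning nasal is to the left of the vowel that changes, the process is progressive (perseverative).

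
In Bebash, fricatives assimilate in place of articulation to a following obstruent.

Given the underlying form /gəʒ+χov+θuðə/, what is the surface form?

[gəʁχoðθuðə]

The rule targets /ʒ/ (voiced postalveolar fricative), which sits before the trigger /χ/ (uvular).
A voiced uvular fricative is [ʁ], so the surface segment is [ʁ].
The same rule applies at the second boundary: /v/ → [ð] next to /θ/.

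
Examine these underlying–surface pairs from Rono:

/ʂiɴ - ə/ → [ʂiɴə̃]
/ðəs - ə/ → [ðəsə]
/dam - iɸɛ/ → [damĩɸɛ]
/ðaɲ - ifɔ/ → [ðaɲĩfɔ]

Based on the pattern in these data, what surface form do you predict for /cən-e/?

[cənẽ]

The data show progressive nasality assimilation (vowel nasalisation): /ə/ → [ə̃] after /ɴ/; /i/ → [ĩ] after /m/; /i/ → [ĩ] after /ɲ/ — a vowel is nasalised by an immediately preceding nasal consonant.
No change occurs in [ðəsə] because the vowel at the boundary is adjacent to an oral consonant, not a nasal (/ə/ next to /s/).
The vowel /e/ is adjacent to the preceding nasal /n/, so it acquires [+nasal] and surfaces as [ẽ].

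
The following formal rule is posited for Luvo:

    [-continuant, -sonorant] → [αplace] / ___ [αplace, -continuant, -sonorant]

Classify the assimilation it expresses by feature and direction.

The rule copies the place features (abbreviated [place]) from the environment onto the target, so the assimilating feature is place.
Since the environment is written after the underscore, the trigger follows the target; the direction is regressive.

regressive place assimilation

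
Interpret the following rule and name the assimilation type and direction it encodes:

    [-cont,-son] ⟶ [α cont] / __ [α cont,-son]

The shared variable α links the value of [cont] on the target to that of the neighbouring obstruent. [cont] distinguishes stops from fricatives — a manner-of-articulation feature — so this is manner assimilation.
Since the environment is written after the underscore, the trigger follows the target; the direction is regressive.

regressive manner assimilation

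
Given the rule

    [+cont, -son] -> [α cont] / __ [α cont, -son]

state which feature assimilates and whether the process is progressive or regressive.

The rule copies [cont] (continuancy) from the environment onto the target fricatives; since [±cont] encodes the stop/fricative manner contrast, the assimilating dimension is manner.
Since the environment is written after the underscore, the trigger follows the target; the direction is regressive.

regressive manner assimilation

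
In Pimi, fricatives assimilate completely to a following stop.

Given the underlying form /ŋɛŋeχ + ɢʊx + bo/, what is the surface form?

[ŋɛŋeɢɢʊbbo]

/χ/ is the segment targeted by the rule; it sits immediately before /ɢ/, so it assimilates completely and surfaces as [ɢ].
At the second juncture, /x/ likewise becomes [b] adjacent to /b/.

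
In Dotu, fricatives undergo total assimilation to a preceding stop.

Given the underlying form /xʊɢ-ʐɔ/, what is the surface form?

/ʐ/ is the segment targeted by the rule; it sits immediately after /ɢ/, so it assimilates completely and surfaces as [ɢ].

[xʊɢɢɔ]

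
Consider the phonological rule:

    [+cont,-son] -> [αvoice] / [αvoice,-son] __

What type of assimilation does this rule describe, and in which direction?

progressive voicing assimilation

The rule copies [voice] from the environment onto the target, so the assimilating feature is voicing.
The conditioning segment sits to the left of the focus bar, meaning the trigger precedes the segment that changes — progressive assimilation.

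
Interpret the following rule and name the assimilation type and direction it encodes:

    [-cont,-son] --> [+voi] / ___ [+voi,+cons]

The structural change is [+voi], and the conditioning segment [+voi,+cons] (a voiced consonant) is itself voiced, so the target comes to share the voicing of its neighbour — voicing assimilation.
Since the environment is written after the underscore, the trigger follows the target; the direction is regressive.

regressive voicing assimilation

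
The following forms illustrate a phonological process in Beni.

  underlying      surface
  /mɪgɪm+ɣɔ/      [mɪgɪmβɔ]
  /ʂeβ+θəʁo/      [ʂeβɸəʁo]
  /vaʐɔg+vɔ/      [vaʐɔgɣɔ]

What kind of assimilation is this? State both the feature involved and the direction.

progressive place assimilation

Comparing underlying and surface forms, /ɣ/ → [β] is the alternation; the neighbouring /m/ is constant.
/ɣ/ is velar while /m/ is bilabial; the output [β] is bilabial, matching the trigger — so the feature that spreads is place.
Manner and voice are unchanged, so the assimilation is partial, not total.
Checking the remaining alternations: /θ/ → [ɸ] after /β/ (dental → bilabial, matching bilabial); /v/ → [ɣ] after /g/ (labiodental → velar, matching velar) — only place changes, and always toward the preceding segment.
The trigger is the preceding segment, so the direction is progressive (perseverative).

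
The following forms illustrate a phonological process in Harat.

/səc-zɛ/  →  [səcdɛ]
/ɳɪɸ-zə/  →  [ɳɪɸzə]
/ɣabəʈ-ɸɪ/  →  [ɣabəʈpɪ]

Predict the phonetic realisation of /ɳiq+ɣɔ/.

[ɳiqgɔ]

The data show progressive manner assimilation: /z/ → [d] after /c/; /ɸ/ → [p] after /ʈ/. In each pair only manner changes, matching the preceding consonant, while place and voice stay constant.
Nothing changes in [ɳɪɸzə]: there the adjacent consonants already agree in manner (/z/ and /ɸ/ are both fricatives), so this form is consistent with the same rule.
/ɣ/ is a voiced velar fricative. The preceding trigger /q/ is a stop, so /ɣ/ must become a stop as well.
Changing only its manner to stop gives [g] — the voiced velar stop.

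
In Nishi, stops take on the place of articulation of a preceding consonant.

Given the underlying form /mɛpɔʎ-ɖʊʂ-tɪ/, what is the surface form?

The rule targets /ɖ/ (voiced retroflex stop), which sits after the trigger /ʎ/ (palatal).
A voiced palatal stop is [ɟ], so the surface segment is [ɟ].
The same rule applies at the second boundary: /t/ → [ʈ] next to /ʂ/.

[mɛpɔʎɟʊʂʈɪ]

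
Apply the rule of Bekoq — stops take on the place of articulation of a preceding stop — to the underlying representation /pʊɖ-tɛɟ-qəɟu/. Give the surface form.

[pʊɖʈɛɟcəɟu]

The rule targets /t/ (voiceless alveolar stop), which sits after the trigger /ɖ/ (retroflex).
A voiceless retroflex stop is [ʈ], so the surface segment is [ʈ].
The same rule applies at the second boundary: /q/ → [c] next to /ɟ/.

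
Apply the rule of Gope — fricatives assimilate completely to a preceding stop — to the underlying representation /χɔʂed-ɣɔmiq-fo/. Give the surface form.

/ɣ/ is the segment targeted by the rule; it sits immediately after /d/, so it assimilates completely and surfaces as [d].
At the second juncture, /f/ likewise becomes [q] adjacent to /q/.

[χɔʂeddɔmiqqo]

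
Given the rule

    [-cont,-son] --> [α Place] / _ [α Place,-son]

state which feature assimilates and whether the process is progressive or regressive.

regressive place assimilation

The shared variable α links the value of the place features (abbreviated [Place]) on the target to the same value on the neighbouring segment, so place is the feature that assimilates.
The conditioning segment sits to the right of the focus bar, meaning the trigger follows the segment that changes — regressive assimilation.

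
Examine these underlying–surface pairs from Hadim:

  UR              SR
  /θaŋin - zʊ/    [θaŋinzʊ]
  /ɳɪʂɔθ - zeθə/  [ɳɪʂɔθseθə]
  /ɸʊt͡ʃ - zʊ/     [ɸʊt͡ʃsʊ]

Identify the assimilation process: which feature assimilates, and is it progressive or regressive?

progressive voicing assimilation

The segment that alternates is /z/, which surfaces as [s] when adjacent to /θ/.
The change voiced → voiceless matches the voicing of the preceding /θ/, identifying this as voicing assimilation.
Place and manner are unchanged, so the assimilation is partial, not total.
The same holds elsewhere in the data: /z/ → [s] after /t͡ʃ/ (voiced → voiceless, matching voiceless) — only voicing changes, and always toward the preceding segment.
No alternation appears in [θaŋinzʊ]: there the adjacent consonants already agree in voicing (/z/ and /n/ are both voiced), so this form is consistent with the same rule.
Since the segment that changes follows the conditioning segment, the assimilation is progressive.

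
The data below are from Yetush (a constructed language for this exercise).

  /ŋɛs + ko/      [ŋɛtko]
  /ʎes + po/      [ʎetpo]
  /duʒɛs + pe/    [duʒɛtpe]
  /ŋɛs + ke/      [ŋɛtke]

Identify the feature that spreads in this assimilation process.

The segment that alternates is /s/, which surfaces as [t] when adjacent to /k/.
The change fricative → stop matches the manner of the following /k/, identifying this as manner assimilation.
Checking the remaining alternation: /s/ → [t] before /p/ (fricative → stop, matching a stop) — only manner changes, and always toward the following segment.

manner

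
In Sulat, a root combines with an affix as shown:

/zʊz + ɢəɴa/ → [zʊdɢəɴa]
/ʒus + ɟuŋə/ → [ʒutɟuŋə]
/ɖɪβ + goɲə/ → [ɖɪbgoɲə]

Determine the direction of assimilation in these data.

Comparing underlying and surface forms, /z/ → [d] is the alternation; the neighbouring /ɢ/ is constant.
/z/ is a fricative while /ɢ/ is a stop; the output [d] is a stop, matching the trigger — so the feature that spreads is manner.
Checking the remaining alternations: /s/ → [t] before /ɟ/ (fricative → stop, matching a stop); /β/ → [b] before /g/ (fricative → stop, matching a stop) — only manner changes, and always toward the following segment.
Since the segment that changes precedes the conditioning segment, the assimilation is regressive.

regressive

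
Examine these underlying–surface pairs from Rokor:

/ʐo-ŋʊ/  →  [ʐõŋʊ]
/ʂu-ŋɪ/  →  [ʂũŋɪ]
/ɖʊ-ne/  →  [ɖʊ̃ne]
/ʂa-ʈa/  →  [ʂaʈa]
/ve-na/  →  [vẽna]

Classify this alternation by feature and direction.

The vowel /o/ surfaces as nasalised [õ] next to the following nasal /ŋ/ — it has acquired the [+nasal] feature of its neighbour.
The other forms show the same pattern: /u/ → [ũ] before /ŋ/; /ʊ/ → [ʊ̃] before /n/; /e/ → [ẽ] before /n/ — each time a vowel is nasalised next to a following nasal.
No change occurs in [ʂaʈa] because the vowel at the boundary is adjacent to an oral consonant, not a nasal (/a/ next to /ʈ/).
Because the conditioning nasal is to the right of the vowel that changes, the process is regressive (anticipatory).

regressive nasality assimilation (vowel nasalisation)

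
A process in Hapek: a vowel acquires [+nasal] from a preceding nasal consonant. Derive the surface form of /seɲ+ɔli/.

[seɲɔ̃li]

The vowel /ɔ/ is adjacent to the preceding nasal /ɲ/, so it acquires [+nasal] and surfaces as [ɔ̃].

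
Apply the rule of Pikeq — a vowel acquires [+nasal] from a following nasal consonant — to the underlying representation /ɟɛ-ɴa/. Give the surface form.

[ɟɛ̃ɴa]

/ɛ/ sits next to the nasal /ɴ/ and is therefore nasalised to [ɛ̃].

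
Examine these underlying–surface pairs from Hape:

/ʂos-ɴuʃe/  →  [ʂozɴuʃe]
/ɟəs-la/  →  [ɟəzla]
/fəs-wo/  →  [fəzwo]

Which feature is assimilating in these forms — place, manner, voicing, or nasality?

voicing

The segment that alternates is /s/, which surfaces as [z] when adjacent to /ɴ/.
The change voiceless → voiced matches the voicing of the following /ɴ/, identifying this as voicing assimilation.
The other alternating forms pattern the same way: /s/ → [z] before /l/ (voiceless → voiced, matching voiced); /s/ → [z] before /w/ (voiceless → voiced, matching voiced) — only voicing changes, and always toward the following segment.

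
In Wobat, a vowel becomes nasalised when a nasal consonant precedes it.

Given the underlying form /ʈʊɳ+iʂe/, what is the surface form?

[ʈʊɳĩʂe]

The vowel /i/ is adjacent to the preceding nasal /ɳ/, so it acquires [+nasal] and surfaces as [ĩ].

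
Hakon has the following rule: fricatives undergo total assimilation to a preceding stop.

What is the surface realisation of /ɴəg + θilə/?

/θ/ is the segment targeted by the rule; it sits immediately after /g/, so it assimilates completely and surfaces as [g].

[ɴəggilə]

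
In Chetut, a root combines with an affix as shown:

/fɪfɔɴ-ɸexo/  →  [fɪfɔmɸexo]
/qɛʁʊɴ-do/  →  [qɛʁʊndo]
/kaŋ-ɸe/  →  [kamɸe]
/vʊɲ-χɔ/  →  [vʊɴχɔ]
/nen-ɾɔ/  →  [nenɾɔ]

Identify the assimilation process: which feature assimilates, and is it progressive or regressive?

The segment that alternates is /ɴ/, which surfaces as [m] when adjacent to /ɸ/.
/ɴ/ is uvular while /ɸ/ is bilabial; the output [m] is bilabial, matching the trigger — so the feature that spreads is place.
Manner and voice are unchanged, so the assimilation is partial, not total.
The other alternating forms pattern the same way: /ɴ/ → [n] before /d/ (uvular → alveolar, matching alveolar); /ŋ/ → [m] before /ɸ/ (velar → bilabial, matching bilabial); /ɲ/ → [ɴ] before /χ/ (palatal → uvular, matching uvular) — only place changes, and always toward the following segment.
No alternation appears in [nenɾɔ]: there the adjacent consonants already agree in place (/n/ and /ɾ/ are both alveolar), so this form is consistent with the same rule.
The trigger is the following segment, so the direction is regressive (anticipatory).

regressive place assimilation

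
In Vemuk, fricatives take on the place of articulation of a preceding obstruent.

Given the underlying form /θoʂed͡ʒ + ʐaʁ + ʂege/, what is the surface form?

/ʐ/ is a voiced retroflex fricative. The preceding trigger /d͡ʒ/ is postalveolar, so /ʐ/ must become postalveolar as well.
A voiced postalveolar fricative is [ʒ], so the surface segment is [ʒ].
The same rule applies at the second boundary: /ʂ/ → [χ] next to /ʁ/.

[θoʂed͡ʒʒaʁχege]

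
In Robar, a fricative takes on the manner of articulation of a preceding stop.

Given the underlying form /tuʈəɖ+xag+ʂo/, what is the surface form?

[tuʈəɖkagʈo]

The rule targets /x/ (voiceless velar fricative), which sits after the trigger /ɖ/ (stop).
A voiceless velar stop is [k], so the surface segment is [k].
The same rule applies at the second boundary: /ʂ/ → [ʈ] next to /g/.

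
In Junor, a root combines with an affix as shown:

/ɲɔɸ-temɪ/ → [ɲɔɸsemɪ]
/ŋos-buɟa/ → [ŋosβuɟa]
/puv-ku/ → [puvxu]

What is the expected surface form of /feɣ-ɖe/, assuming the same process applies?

[feɣʐe]

The data show progressive manner assimilation: /t/ → [s] after /ɸ/; /b/ → [β] after /s/; /k/ → [x] after /v/. In each pair only manner changes, matching the preceding consonant, while place and voice stay constant.
/ɖ/ is a voiced retroflex stop. The preceding trigger /ɣ/ is a fricative, so /ɖ/ must become a fricative as well.
A voiced retroflex fricative is [ʐ], so the surface segment is [ʐ].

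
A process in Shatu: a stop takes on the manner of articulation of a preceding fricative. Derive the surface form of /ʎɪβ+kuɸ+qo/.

[ʎɪβxuɸχo]

The rule targets /k/ (voiceless velar stop), which sits after the trigger /β/ (fricative).
A voiceless velar fricative is [x], so the surface segment is [x].
At the second juncture, /q/ likewise becomes [χ] adjacent to /ɸ/.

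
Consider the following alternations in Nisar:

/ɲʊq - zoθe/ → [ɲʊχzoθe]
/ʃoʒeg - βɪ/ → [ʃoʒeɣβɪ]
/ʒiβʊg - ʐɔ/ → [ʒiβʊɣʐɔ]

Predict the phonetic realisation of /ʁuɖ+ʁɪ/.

[ʁuʐʁɪ]

The data show regressive manner assimilation: /q/ → [χ] before /z/; /g/ → [ɣ] before /β/; /g/ → [ɣ] before /ʐ/. In each pair only manner changes, matching the following consonant, while place and voice stay constant.
/ɖ/ is a voiced retroflex stop. The following trigger /ʁ/ is a fricative, so /ɖ/ must become a fricative as well.
The voiced retroflex fricative is [ʐ], so /ɖ/ → [ʐ].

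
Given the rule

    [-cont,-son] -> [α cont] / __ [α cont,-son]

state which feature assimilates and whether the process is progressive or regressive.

regressive manner assimilation

The shared variable α links the value of [cont] on the target to that of the neighbouring obstruent. [cont] distinguishes stops from fricatives — a manner-of-articulation feature — so this is manner assimilation.
The conditioning segment sits to the right of the focus bar, meaning the trigger follows the segment that changes — regressive assimilation.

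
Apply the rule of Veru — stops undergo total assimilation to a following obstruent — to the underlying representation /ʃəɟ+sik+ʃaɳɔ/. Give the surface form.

[ʃəssiʃʃaɳɔ]

/ɟ/ is the segment targeted by the rule; it sits immediately before /s/, so it assimilates completely and surfaces as [s].
At the second juncture, /k/ likewise becomes [ʃ] adjacent to /ʃ/.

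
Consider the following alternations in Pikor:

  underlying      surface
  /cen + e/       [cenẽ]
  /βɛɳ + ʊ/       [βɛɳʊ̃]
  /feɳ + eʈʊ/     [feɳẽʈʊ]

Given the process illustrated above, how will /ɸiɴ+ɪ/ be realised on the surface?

[ɸiɴɪ̃]

The data show progressive nasality assimilation (vowel nasalisation): /e/ → [ẽ] after /n/; /ʊ/ → [ʊ̃] after /ɳ/; /e/ → [ẽ] after /ɳ/ — a vowel is nasalised by an immediately preceding nasal consonant.
/ɪ/ sits next to the nasal /ɴ/ and is therefore nasalised to [ɪ̃].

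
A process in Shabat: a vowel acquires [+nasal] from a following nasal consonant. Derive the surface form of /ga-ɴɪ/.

[gãɴɪ]

/a/ sits next to the nasal /ɴ/ and is therefore nasalised to [ã].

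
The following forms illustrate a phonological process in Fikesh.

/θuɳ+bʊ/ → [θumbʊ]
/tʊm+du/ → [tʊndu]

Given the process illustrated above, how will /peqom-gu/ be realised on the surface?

[peqoŋgu]

The data show regressive place assimilation: /ɳ/ → [m] before /b/; /m/ → [n] before /d/. In each pair only place changes, matching the following consonant, while manner and voice stay constant.
The rule targets /m/ (voiced bilabial nasal), which sits before the trigger /g/ (velar).
The voiced velar nasal is [ŋ], so /m/ → [ŋ].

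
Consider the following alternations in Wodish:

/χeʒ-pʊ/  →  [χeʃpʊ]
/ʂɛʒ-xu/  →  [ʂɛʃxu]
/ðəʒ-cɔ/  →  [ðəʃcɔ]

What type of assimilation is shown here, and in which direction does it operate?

regressive voicing assimilation

Comparing underlying and surface forms, /ʒ/ → [ʃ] is the alternation; the neighbouring /p/ is constant.
/ʒ/ is voiced while /p/ is voiceless; the output [ʃ] is voiceless, matching the trigger — so the feature that spreads is voicing.
Place and manner are unchanged, so the assimilation is partial, not total.
The same holds elsewhere in the data: /ʒ/ → [ʃ] before /x/ (voiced → voiceless, matching voiceless); /ʒ/ → [ʃ] before /c/ (voiced → voiceless, matching voiceless) — only voicing changes, and always toward the following segment.
The trigger is the following segment, so the direction is regressive (anticipatory).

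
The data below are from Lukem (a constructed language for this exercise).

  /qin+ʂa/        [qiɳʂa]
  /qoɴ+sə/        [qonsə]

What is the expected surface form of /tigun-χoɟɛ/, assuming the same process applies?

[tiguɴχoɟɛ]

The data show regressive place assimilation: /n/ → [ɳ] before /ʂ/; /ɴ/ → [n] before /s/. In each pair only place changes, matching the following consonant, while manner and voice stay constant.
The rule targets /n/ (voiced alveolar nasal), which sits before the trigger /χ/ (uvular).
The voiced uvular nasal is [ɴ], so /n/ → [ɴ].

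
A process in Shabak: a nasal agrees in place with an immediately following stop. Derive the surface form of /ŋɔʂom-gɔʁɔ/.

[ŋɔʂoŋgɔʁɔ]

/m/ is a voiced bilabial nasal. The following trigger /g/ is velar, so /m/ must become velar as well.
Changing only its place to velar gives [ŋ] — the voiced velar nasal.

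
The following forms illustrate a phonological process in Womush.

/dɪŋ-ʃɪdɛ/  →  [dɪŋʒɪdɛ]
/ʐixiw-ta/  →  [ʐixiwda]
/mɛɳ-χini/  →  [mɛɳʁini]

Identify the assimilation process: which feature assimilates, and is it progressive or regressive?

The segment that alternates is /ʃ/, which surfaces as [ʒ] when adjacent to /ŋ/.
/ʃ/ is voiceless while /ŋ/ is voiced; the output [ʒ] is voiced, matching the trigger — so the feature that spreads is voicing.
Place and manner are unchanged, so the assimilation is partial, not total.
Checking the remaining alternations: /t/ → [d] after /w/ (voiceless → voiced, matching voiced); /χ/ → [ʁ] after /ɳ/ (voiceless → voiced, matching voiced) — only voicing changes, and always toward the preceding segment.
Since the segment that changes follows the conditioning segment, the assimilation is progressive.

progressive voicing assimilation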